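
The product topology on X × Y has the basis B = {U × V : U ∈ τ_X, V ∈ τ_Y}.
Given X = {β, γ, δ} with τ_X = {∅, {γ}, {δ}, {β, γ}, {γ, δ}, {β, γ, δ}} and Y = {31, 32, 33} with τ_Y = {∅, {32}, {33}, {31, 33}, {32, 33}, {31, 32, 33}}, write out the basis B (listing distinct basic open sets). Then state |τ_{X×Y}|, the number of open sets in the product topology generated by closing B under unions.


Basis B = {∅ × ∅, {γ} × {32}, {γ} × {33}, {δ} × {32}, {δ} × {33}, {β, γ} × {32}, {β, γ} × {33}, {γ} × {31, 33}, {γ} × {32, 33}, {γ, δ} × {32}, {γ, δ} × {33}, {δ} × {31, 33}, {δ} × {32, 33}, {β, γ, δ} × {32}, {β, γ, δ} × {33}, {γ} × {31, 32, 33}, {δ} × {31, 32, 33}, {β, γ} × {31, 33}, {β, γ} × {32, 33}, {γ, δ} × {31, 33}, {γ, δ} × {32, 33}, {β, γ} × {31, 32, 33}, {β, γ, δ} × {31, 33}, {β, γ, δ} × {32, 33}, {γ, δ} × {31, 32, 33}, {β, γ, δ} × {31, 32, 33}}; |τ_{X×Y}| = 108.

Enumerate products U × V with U ∈ τ_X, V ∈ τ_Y (deduplicated):
  ∅ × ∅ = {} (∅)
  {γ} × {32} = {(γ,32)}
  {γ} × {33} = {(γ,33)}
  {δ} × {32} = {(δ,32)}
  {δ} × {33} = {(δ,33)}
  {β, γ} × {32} = {(β,32), (γ,32)}
  {β, γ} × {33} = {(β,33), (γ,33)}
  {γ} × {31, 33} = {(γ,31), (γ,33)}
  {γ} × {32, 33} = {(γ,32), (γ,33)}
  {γ, δ} × {32} = {(γ,32), (δ,32)}
  {γ, δ} × {33} = {(γ,33), (δ,33)}
  {δ} × {31, 33} = {(δ,31), (δ,33)}
  {δ} × {32, 33} = {(δ,32), (δ,33)}
  {β, γ, δ} × {32} = {(β,32), (γ,32), (δ,32)}
  {β, γ, δ} × {33} = {(β,33), (γ,33), (δ,33)}
  {γ} × {31, 32, 33} = {(γ,31), (γ,32), (γ,33)}
  {δ} × {31, 32, 33} = {(δ,31), (δ,32), (δ,33)}
  {β, γ} × {31, 33} = {(β,31), (β,33), (γ,31), (γ,33)}
  {β, γ} × {32, 33} = {(β,32), (β,33), (γ,32), (γ,33)}
  {γ, δ} × {31, 33} = {(γ,31), (γ,33), (δ,31), (δ,33)}
  {γ, δ} × {32, 33} = {(γ,32), (γ,33), (δ,32), (δ,33)}
  {β, γ} × {31, 32, 33} = {(β,31), (β,32), (β,33), (γ,31), (γ,32), (γ,33)}
  {β, γ, δ} × {31, 33} = {(β,31), (β,33), (γ,31), (γ,33), (δ,31), (δ,33)}
  {β, γ, δ} × {32, 33} = {(β,32), (β,33), (γ,32), (γ,33), (δ,32), (δ,33)}
  {γ, δ} × {31, 32, 33} = {(γ,31), (γ,32), (γ,33), (δ,31), (δ,32), (δ,33)}
  {β, γ, δ} × {31, 32, 33} = {(β,31), (β,32), (β,33), (γ,31), (γ,32), (γ,33), (δ,31), (δ,32), (δ,33)}
These 26 distinct sets form the basis B.
Close under arbitrary unions to get τ_{X×Y}; counting gives |τ_{X×Y}| = 108.


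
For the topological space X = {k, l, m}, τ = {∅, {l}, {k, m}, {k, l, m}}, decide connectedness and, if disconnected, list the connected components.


(X, τ) is disconnected; components = [{l}, {k, m}].

Find clopen sets (U ∈ τ with X ∖ U ∈ τ):
  U = ∅, X ∖ U = {k, l, m} — both open, so U is clopen.
  U = {l}, X ∖ U = {k, m} — both open, so U is clopen.
  U = {k, m}, X ∖ U = {l} — both open, so U is clopen.
  U = {k, l, m}, X ∖ U = ∅ — both open, so U is clopen.
Nontrivial clopen(s) exist: e.g. {k, m}. So (X, τ) is disconnected.
Compute connected components by grouping points that agree on all clopens:
  component: {l}
  component: {k, m}


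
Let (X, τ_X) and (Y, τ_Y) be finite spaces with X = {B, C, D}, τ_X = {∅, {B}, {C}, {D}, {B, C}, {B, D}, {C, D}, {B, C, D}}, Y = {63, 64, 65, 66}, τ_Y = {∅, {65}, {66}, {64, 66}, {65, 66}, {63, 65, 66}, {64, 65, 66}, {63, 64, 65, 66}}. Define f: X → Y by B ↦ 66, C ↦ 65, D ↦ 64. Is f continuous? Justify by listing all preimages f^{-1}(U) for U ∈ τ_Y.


f IS continuous.

Compute f^{-1}(U) for each U ∈ τ_Y:
  U = ∅: f^{-1}(U) = ∅ ∈ τ_X ✓.
  U = {65}: f^{-1}(U) = {C} ∈ τ_X ✓.
  U = {66}: f^{-1}(U) = {B} ∈ τ_X ✓.
  U = {64, 66}: f^{-1}(U) = {B, D} ∈ τ_X ✓.
  U = {65, 66}: f^{-1}(U) = {B, C} ∈ τ_X ✓.
  U = {63, 65, 66}: f^{-1}(U) = {B, C} ∈ τ_X ✓.
  U = {64, 65, 66}: f^{-1}(U) = {B, C, D} ∈ τ_X ✓.
  U = {63, 64, 65, 66}: f^{-1}(U) = {B, C, D} ∈ τ_X ✓.
Every preimage lies in τ_X, so f IS continuous.


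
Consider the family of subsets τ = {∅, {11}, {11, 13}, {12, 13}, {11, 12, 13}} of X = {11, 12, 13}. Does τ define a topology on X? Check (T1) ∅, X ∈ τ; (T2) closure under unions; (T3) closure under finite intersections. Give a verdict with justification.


τ is NOT a topology on X.

Axiom (T1): ∅ ∈ τ? Yes; X ∈ τ? Yes.
Axiom (T2/T3): check pairwise unions and intersections of members of τ.
Counterexample for (T3): {11, 13} ∩ {12, 13} = {13} ∉ τ. Therefore τ is NOT a topology.


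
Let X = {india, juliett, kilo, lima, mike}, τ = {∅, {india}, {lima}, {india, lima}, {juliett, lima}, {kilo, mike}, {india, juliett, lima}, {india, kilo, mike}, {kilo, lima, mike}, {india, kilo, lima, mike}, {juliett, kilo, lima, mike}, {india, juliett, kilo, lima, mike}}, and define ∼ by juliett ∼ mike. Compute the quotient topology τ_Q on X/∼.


X/∼ = {[india], [juliett=mike], [kilo], [lima]}; |τ_Q| = 6.

Equivalence classes: [india], [juliett=mike], [kilo], [lima].
Quotient map π: X → X/∼ sends india ↦ [india], juliett ↦ [juliett=mike], kilo ↦ [kilo], lima ↦ [lima], mike ↦ [juliett=mike].
For each subset V ⊆ X/∼, compute π^{-1}(V) ⊆ X and check whether π^{-1}(V) ∈ τ. V is open in τ_Q iff π^{-1}(V) ∈ τ.
  V = {}: π^{-1}(V) = ∅ ∈ τ ✓.
  V = {[india]}: π^{-1}(V) = {india} ∈ τ ✓.
  V = {[juliett=mike]}: π^{-1}(V) = {juliett, mike} ∉ τ ✗.
  V = {[india], [juliett=mike]}: π^{-1}(V) = {india, juliett, mike} ∉ τ ✗.
  V = {[kilo]}: π^{-1}(V) = {kilo} ∉ τ ✗.
  V = {[india], [kilo]}: π^{-1}(V) = {india, kilo} ∉ τ ✗.
  V = {[juliett=mike], [kilo]}: π^{-1}(V) = {juliett, kilo, mike} ∉ τ ✗.
  V = {[india], [juliett=mike], [kilo]}: π^{-1}(V) = {india, juliett, kilo, mike} ∉ τ ✗.
  V = {[lima]}: π^{-1}(V) = {lima} ∈ τ ✓.
  V = {[india], [lima]}: π^{-1}(V) = {india, lima} ∈ τ ✓.
  V = {[juliett=mike], [lima]}: π^{-1}(V) = {juliett, lima, mike} ∉ τ ✗.
  V = {[india], [juliett=mike], [lima]}: π^{-1}(V) = {india, juliett, lima, mike} ∉ τ ✗.
  V = {[kilo], [lima]}: π^{-1}(V) = {kilo, lima} ∉ τ ✗.
  V = {[india], [kilo], [lima]}: π^{-1}(V) = {india, kilo, lima} ∉ τ ✗.
  V = {[juliett=mike], [kilo], [lima]}: π^{-1}(V) = {juliett, kilo, lima, mike} ∈ τ ✓.
  V = {[india], [juliett=mike], [kilo], [lima]}: π^{-1}(V) = {india, juliett, kilo, lima, mike} ∈ τ ✓.
Open sets in the quotient: τ_Q = {{}, {[india]}, {[lima]}, {[india], [lima]}, {[juliett=mike], [kilo], [lima]}, {[india], [juliett=mike], [kilo], [lima]}} (6 elements).


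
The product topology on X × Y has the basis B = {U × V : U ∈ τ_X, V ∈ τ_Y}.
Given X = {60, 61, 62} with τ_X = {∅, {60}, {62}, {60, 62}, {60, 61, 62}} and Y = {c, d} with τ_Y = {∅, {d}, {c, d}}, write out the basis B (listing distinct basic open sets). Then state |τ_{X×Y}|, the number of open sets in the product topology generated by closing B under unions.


Basis B = {∅ × ∅, {60} × {d}, {62} × {d}, {60} × {c, d}, {60, 62} × {d}, {62} × {c, d}, {60, 61, 62} × {d}, {60, 62} × {c, d}, {60, 61, 62} × {c, d}}; |τ_{X×Y}| = 14.

Enumerate products U × V with U ∈ τ_X, V ∈ τ_Y (deduplicated):
  ∅ × ∅ = {} (∅)
  {60} × {d} = {(60,d)}
  {62} × {d} = {(62,d)}
  {60} × {c, d} = {(60,c), (60,d)}
  {60, 62} × {d} = {(60,d), (62,d)}
  {62} × {c, d} = {(62,c), (62,d)}
  {60, 61, 62} × {d} = {(60,d), (61,d), (62,d)}
  {60, 62} × {c, d} = {(60,c), (60,d), (62,c), (62,d)}
  {60, 61, 62} × {c, d} = {(60,c), (60,d), (61,c), (61,d), (62,c), (62,d)}
These 9 distinct sets form the basis B.
Close under arbitrary unions to get τ_{X×Y}; counting gives |τ_{X×Y}| = 14.


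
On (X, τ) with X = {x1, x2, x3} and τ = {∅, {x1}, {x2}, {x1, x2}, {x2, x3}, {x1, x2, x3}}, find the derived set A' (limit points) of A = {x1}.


A' = ∅

For each x ∈ X, list the open sets U ∈ τ with x ∈ U, then check whether U ∩ (A ∖ {x}) ≠ ∅ for every such U.
  x = x1: open {x1} ∋ x has {x1} ∩ (A ∖ {x1}) = ∅, so x is NOT a limit point.
  x = x2: open {x2} ∋ x has {x2} ∩ (A ∖ {x2}) = ∅, so x is NOT a limit point.
  x = x3: open {x2, x3} ∋ x has {x2, x3} ∩ (A ∖ {x3}) = ∅, so x is NOT a limit point.
Collecting: A' = ∅.


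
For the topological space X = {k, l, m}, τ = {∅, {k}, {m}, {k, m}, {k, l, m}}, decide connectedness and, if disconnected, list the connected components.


(X, τ) is connected.

Find clopen sets (U ∈ τ with X ∖ U ∈ τ):
  U = ∅, X ∖ U = {k, l, m} — both open, so U is clopen.
  U = {k, l, m}, X ∖ U = ∅ — both open, so U is clopen.
Only trivial clopens (∅ and X) exist, so (X, τ) is connected.
Compute connected components by grouping points that agree on all clopens:
  component: {k, l, m}


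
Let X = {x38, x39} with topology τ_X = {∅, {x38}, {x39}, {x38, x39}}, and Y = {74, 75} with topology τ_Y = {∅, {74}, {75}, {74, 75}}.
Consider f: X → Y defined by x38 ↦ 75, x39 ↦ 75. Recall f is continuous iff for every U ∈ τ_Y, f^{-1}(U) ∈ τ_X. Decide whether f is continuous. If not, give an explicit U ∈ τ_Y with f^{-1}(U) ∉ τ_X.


f IS continuous.

Compute f^{-1}(U) for each U ∈ τ_Y:
  U = ∅: f^{-1}(U) = ∅ ∈ τ_X ✓.
  U = {74}: f^{-1}(U) = ∅ ∈ τ_X ✓.
  U = {75}: f^{-1}(U) = {x38, x39} ∈ τ_X ✓.
  U = {74, 75}: f^{-1}(U) = {x38, x39} ∈ τ_X ✓.
Every preimage lies in τ_X, so f IS continuous.


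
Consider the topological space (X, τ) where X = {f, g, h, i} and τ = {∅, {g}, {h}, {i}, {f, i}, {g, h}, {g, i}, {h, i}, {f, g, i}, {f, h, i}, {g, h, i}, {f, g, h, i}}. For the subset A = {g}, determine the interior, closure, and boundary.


int(A) = {g}, cl(A) = {g}, ∂A = ∅.

Closed sets in (X, τ) are complements of opens:
  closed(X, τ) = {∅, {f}, {g}, {h}, {f, g}, {f, h}, {f, i}, {g, h}, {f, g, h}, {f, g, i}, {f, h, i}, {f, g, h, i}}.
int(A) = ⋃ {U ∈ τ : U ⊆ A}. Opens contained in A: ∅, {g}.
Taking the union of these: int(A) = {g}.
cl(A) = ⋂ {C closed : A ⊆ C}. Closed sets containing A: {g}, {f, g}, {g, h}, {f, g, h}, {f, g, i}, {f, g, h, i}.
Intersecting these: cl(A) = {g}.
∂A = cl(A) ∖ int(A) = {g} ∖ {g} = ∅.


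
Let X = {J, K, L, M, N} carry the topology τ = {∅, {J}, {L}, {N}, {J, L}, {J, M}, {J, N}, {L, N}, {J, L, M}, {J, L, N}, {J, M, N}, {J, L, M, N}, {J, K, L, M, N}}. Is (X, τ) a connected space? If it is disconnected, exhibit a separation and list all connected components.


(X, τ) is connected.

Find clopen sets (U ∈ τ with X ∖ U ∈ τ):
  U = ∅, X ∖ U = {J, K, L, M, N} — both open, so U is clopen.
  U = {J, K, L, M, N}, X ∖ U = ∅ — both open, so U is clopen.
Only trivial clopens (∅ and X) exist, so (X, τ) is connected.
Compute connected components by grouping points that agree on all clopens:
  component: {J, K, L, M, N}


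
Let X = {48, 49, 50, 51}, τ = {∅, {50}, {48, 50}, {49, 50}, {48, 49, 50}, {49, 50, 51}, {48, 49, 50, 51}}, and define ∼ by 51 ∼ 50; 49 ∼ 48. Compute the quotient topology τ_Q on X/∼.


X/∼ = {[48=49], [50=51]}; |τ_Q| = 2.

Equivalence classes: [48=49], [50=51].
Quotient map π: X → X/∼ sends 48 ↦ [48=49], 49 ↦ [48=49], 50 ↦ [50=51], 51 ↦ [50=51].
For each subset V ⊆ X/∼, compute π^{-1}(V) ⊆ X and check whether π^{-1}(V) ∈ τ. V is open in τ_Q iff π^{-1}(V) ∈ τ.
  V = {}: π^{-1}(V) = ∅ ∈ τ ✓.
  V = {[48=49]}: π^{-1}(V) = {48, 49} ∉ τ ✗.
  V = {[50=51]}: π^{-1}(V) = {50, 51} ∉ τ ✗.
  V = {[48=49], [50=51]}: π^{-1}(V) = {48, 49, 50, 51} ∈ τ ✓.
Open sets in the quotient: τ_Q = {{}, {[48=49], [50=51]}} (2 elements).


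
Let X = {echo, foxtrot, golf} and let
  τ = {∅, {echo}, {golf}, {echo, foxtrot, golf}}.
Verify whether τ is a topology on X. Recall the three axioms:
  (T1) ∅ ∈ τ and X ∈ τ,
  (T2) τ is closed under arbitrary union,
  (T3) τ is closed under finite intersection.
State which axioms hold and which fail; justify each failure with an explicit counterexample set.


τ is NOT a topology on X.

Axiom (T1): ∅ ∈ τ? Yes; X ∈ τ? Yes.
Axiom (T2/T3): check pairwise unions and intersections of members of τ.
Counterexample for (T2): {echo} ∪ {golf} = {echo, golf} ∉ τ. Therefore τ is NOT a topology.


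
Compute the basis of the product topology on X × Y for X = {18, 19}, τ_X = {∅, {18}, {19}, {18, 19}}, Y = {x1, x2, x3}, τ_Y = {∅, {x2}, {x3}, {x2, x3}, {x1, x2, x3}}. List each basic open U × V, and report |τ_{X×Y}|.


Basis B = {∅ × ∅, {18} × {x2}, {18} × {x3}, {19} × {x2}, {19} × {x3}, {18} × {x2, x3}, {18, 19} × {x2}, {18, 19} × {x3}, {19} × {x2, x3}, {18} × {x1, x2, x3}, {19} × {x1, x2, x3}, {18, 19} × {x2, x3}, {18, 19} × {x1, x2, x3}}; |τ_{X×Y}| = 25.

Enumerate products U × V with U ∈ τ_X, V ∈ τ_Y (deduplicated):
  ∅ × ∅ = {} (∅)
  {18} × {x2} = {(18,x2)}
  {18} × {x3} = {(18,x3)}
  {19} × {x2} = {(19,x2)}
  {19} × {x3} = {(19,x3)}
  {18} × {x2, x3} = {(18,x2), (18,x3)}
  {18, 19} × {x2} = {(18,x2), (19,x2)}
  {18, 19} × {x3} = {(18,x3), (19,x3)}
  {19} × {x2, x3} = {(19,x2), (19,x3)}
  {18} × {x1, x2, x3} = {(18,x1), (18,x2), (18,x3)}
  {19} × {x1, x2, x3} = {(19,x1), (19,x2), (19,x3)}
  {18, 19} × {x2, x3} = {(18,x2), (18,x3), (19,x2), (19,x3)}
  {18, 19} × {x1, x2, x3} = {(18,x1), (18,x2), (18,x3), (19,x1), (19,x2), (19,x3)}
These 13 distinct sets form the basis B.
Close under arbitrary unions to get τ_{X×Y}; counting gives |τ_{X×Y}| = 25.


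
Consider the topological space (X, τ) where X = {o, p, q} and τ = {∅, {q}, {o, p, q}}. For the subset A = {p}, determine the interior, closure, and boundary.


int(A) = ∅, cl(A) = {o, p}, ∂A = {o, p}.

Closed sets in (X, τ) are complements of opens:
  closed(X, τ) = {∅, {o, p}, {o, p, q}}.
int(A) = ⋃ {U ∈ τ : U ⊆ A}. Opens contained in A: ∅.
Taking the union of these: int(A) = ∅.
cl(A) = ⋂ {C closed : A ⊆ C}. Closed sets containing A: {o, p}, {o, p, q}.
Intersecting these: cl(A) = {o, p}.
∂A = cl(A) ∖ int(A) = {o, p} ∖ ∅ = {o, p}.


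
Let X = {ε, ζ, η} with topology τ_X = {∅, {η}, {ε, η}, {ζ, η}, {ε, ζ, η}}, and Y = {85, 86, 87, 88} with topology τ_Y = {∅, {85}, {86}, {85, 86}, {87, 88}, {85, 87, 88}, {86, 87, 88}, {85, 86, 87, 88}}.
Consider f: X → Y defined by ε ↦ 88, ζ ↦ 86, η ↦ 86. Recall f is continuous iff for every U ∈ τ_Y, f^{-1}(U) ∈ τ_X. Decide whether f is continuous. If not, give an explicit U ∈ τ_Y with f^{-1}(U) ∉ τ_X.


f is NOT continuous.

Compute f^{-1}(U) for each U ∈ τ_Y:
  U = ∅: f^{-1}(U) = ∅ ∈ τ_X ✓.
  U = {85}: f^{-1}(U) = ∅ ∈ τ_X ✓.
  U = {86}: f^{-1}(U) = {ζ, η} ∈ τ_X ✓.
  U = {85, 86}: f^{-1}(U) = {ζ, η} ∈ τ_X ✓.
  U = {87, 88}: f^{-1}(U) = {ε} ∉ τ_X ✗.
  U = {85, 87, 88}: f^{-1}(U) = {ε} ∉ τ_X ✗.
  U = {86, 87, 88}: f^{-1}(U) = {ε, ζ, η} ∈ τ_X ✓.
  U = {85, 86, 87, 88}: f^{-1}(U) = {ε, ζ, η} ∈ τ_X ✓.
Found U = {87, 88} with f^{-1}(U) = {ε} not in τ_X. Therefore f is NOT continuous.


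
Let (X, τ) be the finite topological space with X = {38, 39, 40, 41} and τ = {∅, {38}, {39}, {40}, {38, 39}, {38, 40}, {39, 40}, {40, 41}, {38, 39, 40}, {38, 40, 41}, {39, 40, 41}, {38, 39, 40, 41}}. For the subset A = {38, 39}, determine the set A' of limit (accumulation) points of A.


A' = ∅

For each x ∈ X, list the open sets U ∈ τ with x ∈ U, then check whether U ∩ (A ∖ {x}) ≠ ∅ for every such U.
  x = 38: open {38} ∋ x has {38} ∩ (A ∖ {38}) = ∅, so x is NOT a limit point.
  x = 39: open {39} ∋ x has {39} ∩ (A ∖ {39}) = ∅, so x is NOT a limit point.
  x = 40: open {40} ∋ x has {40} ∩ (A ∖ {40}) = ∅, so x is NOT a limit point.
  x = 41: open {40, 41} ∋ x has {40, 41} ∩ (A ∖ {41}) = ∅, so x is NOT a limit point.
Collecting: A' = ∅.


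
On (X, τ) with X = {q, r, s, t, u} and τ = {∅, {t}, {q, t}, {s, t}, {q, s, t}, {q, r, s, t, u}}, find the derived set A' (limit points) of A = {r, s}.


A' = {r, u}

For each x ∈ X, list the open sets U ∈ τ with x ∈ U, then check whether U ∩ (A ∖ {x}) ≠ ∅ for every such U.
  x = q: open {q, t} ∋ x has {q, t} ∩ (A ∖ {q}) = ∅, so x is NOT a limit point.
  x = r: opens ∋ x are {q, r, s, t, u}; each meets A ∖ {r}, so x IS a limit point.
  x = s: open {s, t} ∋ x has {s, t} ∩ (A ∖ {s}) = ∅, so x is NOT a limit point.
  x = t: open {t} ∋ x has {t} ∩ (A ∖ {t}) = ∅, so x is NOT a limit point.
  x = u: opens ∋ x are {q, r, s, t, u}; each meets A ∖ {u}, so x IS a limit point.
Collecting: A' = {r, u}.


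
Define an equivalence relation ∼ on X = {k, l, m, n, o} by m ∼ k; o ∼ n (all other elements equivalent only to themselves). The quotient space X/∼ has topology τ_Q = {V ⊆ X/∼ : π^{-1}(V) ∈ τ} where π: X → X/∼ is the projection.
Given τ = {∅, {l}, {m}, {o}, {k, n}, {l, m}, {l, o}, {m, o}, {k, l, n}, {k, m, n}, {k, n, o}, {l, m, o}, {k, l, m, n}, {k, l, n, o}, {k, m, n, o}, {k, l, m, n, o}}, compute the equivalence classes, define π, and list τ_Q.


X/∼ = {[k=m], [l], [n=o]}; |τ_Q| = 4.

Equivalence classes: [k=m], [l], [n=o].
Quotient map π: X → X/∼ sends k ↦ [k=m], l ↦ [l], m ↦ [k=m], n ↦ [n=o], o ↦ [n=o].
For each subset V ⊆ X/∼, compute π^{-1}(V) ⊆ X and check whether π^{-1}(V) ∈ τ. V is open in τ_Q iff π^{-1}(V) ∈ τ.
  V = {}: π^{-1}(V) = ∅ ∈ τ ✓.
  V = {[k=m]}: π^{-1}(V) = {k, m} ∉ τ ✗.
  V = {[l]}: π^{-1}(V) = {l} ∈ τ ✓.
  V = {[k=m], [l]}: π^{-1}(V) = {k, l, m} ∉ τ ✗.
  V = {[n=o]}: π^{-1}(V) = {n, o} ∉ τ ✗.
  V = {[k=m], [n=o]}: π^{-1}(V) = {k, m, n, o} ∈ τ ✓.
  V = {[l], [n=o]}: π^{-1}(V) = {l, n, o} ∉ τ ✗.
  V = {[k=m], [l], [n=o]}: π^{-1}(V) = {k, l, m, n, o} ∈ τ ✓.
Open sets in the quotient: τ_Q = {{}, {[l]}, {[k=m], [n=o]}, {[k=m], [l], [n=o]}} (4 elements).


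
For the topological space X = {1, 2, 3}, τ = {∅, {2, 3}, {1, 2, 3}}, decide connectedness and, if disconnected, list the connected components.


(X, τ) is connected.

Find clopen sets (U ∈ τ with X ∖ U ∈ τ):
  U = ∅, X ∖ U = {1, 2, 3} — both open, so U is clopen.
  U = {1, 2, 3}, X ∖ U = ∅ — both open, so U is clopen.
Only trivial clopens (∅ and X) exist, so (X, τ) is connected.
Compute connected components by grouping points that agree on all clopens:
  component: {1, 2, 3}


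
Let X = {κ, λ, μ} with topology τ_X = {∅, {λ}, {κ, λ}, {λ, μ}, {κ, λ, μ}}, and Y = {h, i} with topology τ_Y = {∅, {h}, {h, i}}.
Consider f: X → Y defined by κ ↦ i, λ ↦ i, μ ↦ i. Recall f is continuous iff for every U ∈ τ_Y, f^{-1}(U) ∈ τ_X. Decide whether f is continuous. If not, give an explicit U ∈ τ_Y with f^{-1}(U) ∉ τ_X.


f IS continuous.

Compute f^{-1}(U) for each U ∈ τ_Y:
  U = ∅: f^{-1}(U) = ∅ ∈ τ_X ✓.
  U = {h}: f^{-1}(U) = ∅ ∈ τ_X ✓.
  U = {h, i}: f^{-1}(U) = {κ, λ, μ} ∈ τ_X ✓.
Every preimage lies in τ_X, so f IS continuous.


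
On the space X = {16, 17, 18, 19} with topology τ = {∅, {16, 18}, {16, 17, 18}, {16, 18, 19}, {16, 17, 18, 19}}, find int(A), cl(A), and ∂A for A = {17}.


int(A) = ∅, cl(A) = {17}, ∂A = {17}.

Closed sets in (X, τ) are complements of opens:
  closed(X, τ) = {∅, {17}, {19}, {17, 19}, {16, 17, 18, 19}}.
int(A) = ⋃ {U ∈ τ : U ⊆ A}. Opens contained in A: ∅.
Taking the union of these: int(A) = ∅.
cl(A) = ⋂ {C closed : A ⊆ C}. Closed sets containing A: {17}, {17, 19}, {16, 17, 18, 19}.
Intersecting these: cl(A) = {17}.
∂A = cl(A) ∖ int(A) = {17} ∖ ∅ = {17}.


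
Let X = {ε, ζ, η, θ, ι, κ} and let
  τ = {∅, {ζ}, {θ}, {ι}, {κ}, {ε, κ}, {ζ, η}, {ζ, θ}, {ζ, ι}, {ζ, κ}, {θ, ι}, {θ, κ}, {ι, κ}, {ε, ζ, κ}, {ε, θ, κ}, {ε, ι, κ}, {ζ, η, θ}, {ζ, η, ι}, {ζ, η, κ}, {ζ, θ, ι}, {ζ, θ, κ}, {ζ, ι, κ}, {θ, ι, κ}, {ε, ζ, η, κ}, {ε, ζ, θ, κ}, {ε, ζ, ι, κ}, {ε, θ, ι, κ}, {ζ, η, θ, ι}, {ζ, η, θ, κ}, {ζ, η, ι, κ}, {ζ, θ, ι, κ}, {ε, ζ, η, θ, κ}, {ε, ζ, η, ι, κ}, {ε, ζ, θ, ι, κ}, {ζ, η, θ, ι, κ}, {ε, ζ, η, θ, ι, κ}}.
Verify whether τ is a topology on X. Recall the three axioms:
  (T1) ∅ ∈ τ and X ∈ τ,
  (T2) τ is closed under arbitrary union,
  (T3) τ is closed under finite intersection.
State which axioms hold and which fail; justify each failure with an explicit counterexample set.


τ IS a topology on X.

Axiom (T1): ∅ ∈ τ? Yes; X ∈ τ? Yes.
Axiom (T2/T3): check pairwise unions and intersections of members of τ.
All pairwise intersections and unions checked — each lies in τ. Therefore τ satisfies (T1), (T2), (T3): it IS a topology on X.


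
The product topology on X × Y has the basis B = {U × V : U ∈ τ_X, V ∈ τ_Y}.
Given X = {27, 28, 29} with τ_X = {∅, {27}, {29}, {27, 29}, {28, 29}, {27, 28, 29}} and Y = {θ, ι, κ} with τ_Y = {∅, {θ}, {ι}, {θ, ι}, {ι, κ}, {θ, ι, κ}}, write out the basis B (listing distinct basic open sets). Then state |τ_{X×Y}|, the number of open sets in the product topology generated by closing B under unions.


Basis B = {∅ × ∅, {27} × {θ}, {27} × {ι}, {29} × {θ}, {29} × {ι}, {27} × {θ, ι}, {27, 29} × {θ}, {27} × {ι, κ}, {27, 29} × {ι}, {28, 29} × {θ}, {28, 29} × {ι}, {29} × {θ, ι}, {29} × {ι, κ}, {27} × {θ, ι, κ}, {27, 28, 29} × {θ}, {27, 28, 29} × {ι}, {29} × {θ, ι, κ}, {27, 29} × {θ, ι}, {27, 29} × {ι, κ}, {28, 29} × {θ, ι}, {28, 29} × {ι, κ}, {27, 29} × {θ, ι, κ}, {27, 28, 29} × {θ, ι}, {27, 28, 29} × {ι, κ}, {28, 29} × {θ, ι, κ}, {27, 28, 29} × {θ, ι, κ}}; |τ_{X×Y}| = 108.

Enumerate products U × V with U ∈ τ_X, V ∈ τ_Y (deduplicated):
  ∅ × ∅ = {} (∅)
  {27} × {θ} = {(27,θ)}
  {27} × {ι} = {(27,ι)}
  {29} × {θ} = {(29,θ)}
  {29} × {ι} = {(29,ι)}
  {27} × {θ, ι} = {(27,θ), (27,ι)}
  {27, 29} × {θ} = {(27,θ), (29,θ)}
  {27} × {ι, κ} = {(27,ι), (27,κ)}
  {27, 29} × {ι} = {(27,ι), (29,ι)}
  {28, 29} × {θ} = {(28,θ), (29,θ)}
  {28, 29} × {ι} = {(28,ι), (29,ι)}
  {29} × {θ, ι} = {(29,θ), (29,ι)}
  {29} × {ι, κ} = {(29,ι), (29,κ)}
  {27} × {θ, ι, κ} = {(27,θ), (27,ι), (27,κ)}
  {27, 28, 29} × {θ} = {(27,θ), (28,θ), (29,θ)}
  {27, 28, 29} × {ι} = {(27,ι), (28,ι), (29,ι)}
  {29} × {θ, ι, κ} = {(29,θ), (29,ι), (29,κ)}
  {27, 29} × {θ, ι} = {(27,θ), (27,ι), (29,θ), (29,ι)}
  {27, 29} × {ι, κ} = {(27,ι), (27,κ), (29,ι), (29,κ)}
  {28, 29} × {θ, ι} = {(28,θ), (28,ι), (29,θ), (29,ι)}
  {28, 29} × {ι, κ} = {(28,ι), (28,κ), (29,ι), (29,κ)}
  {27, 29} × {θ, ι, κ} = {(27,θ), (27,ι), (27,κ), (29,θ), (29,ι), (29,κ)}
  {27, 28, 29} × {θ, ι} = {(27,θ), (27,ι), (28,θ), (28,ι), (29,θ), (29,ι)}
  {27, 28, 29} × {ι, κ} = {(27,ι), (27,κ), (28,ι), (28,κ), (29,ι), (29,κ)}
  {28, 29} × {θ, ι, κ} = {(28,θ), (28,ι), (28,κ), (29,θ), (29,ι), (29,κ)}
  {27, 28, 29} × {θ, ι, κ} = {(27,θ), (27,ι), (27,κ), (28,θ), (28,ι), (28,κ), (29,θ), (29,ι), (29,κ)}
These 26 distinct sets form the basis B.
Close under arbitrary unions to get τ_{X×Y}; counting gives |τ_{X×Y}| = 108.


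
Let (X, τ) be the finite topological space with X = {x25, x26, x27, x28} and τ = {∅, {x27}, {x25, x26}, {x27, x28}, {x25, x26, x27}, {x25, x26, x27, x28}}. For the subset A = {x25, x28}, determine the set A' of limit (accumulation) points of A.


A' = {x26}

For each x ∈ X, list the open sets U ∈ τ with x ∈ U, then check whether U ∩ (A ∖ {x}) ≠ ∅ for every such U.
  x = x25: open {x25, x26} ∋ x has {x25, x26} ∩ (A ∖ {x25}) = ∅, so x is NOT a limit point.
  x = x26: opens ∋ x are {x25, x26}, {x25, x26, x27}, {x25, x26, x27, x28}; each meets A ∖ {x26}, so x IS a limit point.
  x = x27: open {x27} ∋ x has {x27} ∩ (A ∖ {x27}) = ∅, so x is NOT a limit point.
  x = x28: open {x27, x28} ∋ x has {x27, x28} ∩ (A ∖ {x28}) = ∅, so x is NOT a limit point.
Collecting: A' = {x26}.


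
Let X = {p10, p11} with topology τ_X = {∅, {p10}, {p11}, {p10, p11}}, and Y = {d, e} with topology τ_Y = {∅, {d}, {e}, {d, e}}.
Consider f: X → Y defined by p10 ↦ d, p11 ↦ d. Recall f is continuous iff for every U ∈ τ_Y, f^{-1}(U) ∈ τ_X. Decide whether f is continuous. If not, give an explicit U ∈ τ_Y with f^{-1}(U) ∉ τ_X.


f IS continuous.

Compute f^{-1}(U) for each U ∈ τ_Y:
  U = ∅: f^{-1}(U) = ∅ ∈ τ_X ✓.
  U = {d}: f^{-1}(U) = {p10, p11} ∈ τ_X ✓.
  U = {e}: f^{-1}(U) = ∅ ∈ τ_X ✓.
  U = {d, e}: f^{-1}(U) = {p10, p11} ∈ τ_X ✓.
Every preimage lies in τ_X, so f IS continuous.


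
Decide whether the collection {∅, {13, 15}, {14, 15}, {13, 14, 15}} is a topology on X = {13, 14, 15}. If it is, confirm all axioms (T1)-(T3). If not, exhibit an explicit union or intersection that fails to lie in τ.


τ is NOT a topology on X.

Axiom (T1): ∅ ∈ τ? Yes; X ∈ τ? Yes.
Axiom (T2/T3): check pairwise unions and intersections of members of τ.
Counterexample for (T3): {13, 15} ∩ {14, 15} = {15} ∉ τ. Therefore τ is NOT a topology.


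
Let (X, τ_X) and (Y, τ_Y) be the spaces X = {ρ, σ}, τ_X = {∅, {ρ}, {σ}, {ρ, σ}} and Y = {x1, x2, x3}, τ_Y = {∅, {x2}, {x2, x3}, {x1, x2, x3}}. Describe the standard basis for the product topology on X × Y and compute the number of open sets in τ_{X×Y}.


Basis B = {∅ × ∅, {ρ} × {x2}, {σ} × {x2}, {ρ} × {x2, x3}, {ρ, σ} × {x2}, {σ} × {x2, x3}, {ρ} × {x1, x2, x3}, {σ} × {x1, x2, x3}, {ρ, σ} × {x2, x3}, {ρ, σ} × {x1, x2, x3}}; |τ_{X×Y}| = 16.

Enumerate products U × V with U ∈ τ_X, V ∈ τ_Y (deduplicated):
  ∅ × ∅ = {} (∅)
  {ρ} × {x2} = {(ρ,x2)}
  {σ} × {x2} = {(σ,x2)}
  {ρ} × {x2, x3} = {(ρ,x2), (ρ,x3)}
  {ρ, σ} × {x2} = {(ρ,x2), (σ,x2)}
  {σ} × {x2, x3} = {(σ,x2), (σ,x3)}
  {ρ} × {x1, x2, x3} = {(ρ,x1), (ρ,x2), (ρ,x3)}
  {σ} × {x1, x2, x3} = {(σ,x1), (σ,x2), (σ,x3)}
  {ρ, σ} × {x2, x3} = {(ρ,x2), (ρ,x3), (σ,x2), (σ,x3)}
  {ρ, σ} × {x1, x2, x3} = {(ρ,x1), (ρ,x2), (ρ,x3), (σ,x1), (σ,x2), (σ,x3)}
These 10 distinct sets form the basis B.
Close under arbitrary unions to get τ_{X×Y}; counting gives |τ_{X×Y}| = 16.


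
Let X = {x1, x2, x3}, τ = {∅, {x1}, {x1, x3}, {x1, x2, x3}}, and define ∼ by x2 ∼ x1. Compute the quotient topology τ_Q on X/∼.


X/∼ = {[x1=x2], [x3]}; |τ_Q| = 2.

Equivalence classes: [x1=x2], [x3].
Quotient map π: X → X/∼ sends x1 ↦ [x1=x2], x2 ↦ [x1=x2], x3 ↦ [x3].
For each subset V ⊆ X/∼, compute π^{-1}(V) ⊆ X and check whether π^{-1}(V) ∈ τ. V is open in τ_Q iff π^{-1}(V) ∈ τ.
  V = {}: π^{-1}(V) = ∅ ∈ τ ✓.
  V = {[x1=x2]}: π^{-1}(V) = {x1, x2} ∉ τ ✗.
  V = {[x3]}: π^{-1}(V) = {x3} ∉ τ ✗.
  V = {[x1=x2], [x3]}: π^{-1}(V) = {x1, x2, x3} ∈ τ ✓.
Open sets in the quotient: τ_Q = {{}, {[x1=x2], [x3]}} (2 elements).


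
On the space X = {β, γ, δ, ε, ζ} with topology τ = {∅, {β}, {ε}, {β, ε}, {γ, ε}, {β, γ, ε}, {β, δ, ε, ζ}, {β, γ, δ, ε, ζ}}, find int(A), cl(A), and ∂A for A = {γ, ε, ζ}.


int(A) = {γ, ε}, cl(A) = {γ, δ, ε, ζ}, ∂A = {δ, ζ}.

Closed sets in (X, τ) are complements of opens:
  closed(X, τ) = {∅, {γ}, {δ, ζ}, {β, δ, ζ}, {γ, δ, ζ}, {β, γ, δ, ζ}, {γ, δ, ε, ζ}, {β, γ, δ, ε, ζ}}.
int(A) = ⋃ {U ∈ τ : U ⊆ A}. Opens contained in A: ∅, {ε}, {γ, ε}.
Taking the union of these: int(A) = {γ, ε}.
cl(A) = ⋂ {C closed : A ⊆ C}. Closed sets containing A: {γ, δ, ε, ζ}, {β, γ, δ, ε, ζ}.
Intersecting these: cl(A) = {γ, δ, ε, ζ}.
∂A = cl(A) ∖ int(A) = {γ, δ, ε, ζ} ∖ {γ, ε} = {δ, ζ}.


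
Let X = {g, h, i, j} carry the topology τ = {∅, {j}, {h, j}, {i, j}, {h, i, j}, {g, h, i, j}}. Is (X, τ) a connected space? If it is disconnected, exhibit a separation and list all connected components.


(X, τ) is connected.

Find clopen sets (U ∈ τ with X ∖ U ∈ τ):
  U = ∅, X ∖ U = {g, h, i, j} — both open, so U is clopen.
  U = {g, h, i, j}, X ∖ U = ∅ — both open, so U is clopen.
Only trivial clopens (∅ and X) exist, so (X, τ) is connected.
Compute connected components by grouping points that agree on all clopens:
  component: {g, h, i, j}


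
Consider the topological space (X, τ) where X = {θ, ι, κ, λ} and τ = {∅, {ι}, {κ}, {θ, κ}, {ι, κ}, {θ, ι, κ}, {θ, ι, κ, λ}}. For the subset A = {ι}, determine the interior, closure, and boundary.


int(A) = {ι}, cl(A) = {ι, λ}, ∂A = {λ}.

Closed sets in (X, τ) are complements of opens:
  closed(X, τ) = {∅, {λ}, {θ, λ}, {ι, λ}, {θ, ι, λ}, {θ, κ, λ}, {θ, ι, κ, λ}}.
int(A) = ⋃ {U ∈ τ : U ⊆ A}. Opens contained in A: ∅, {ι}.
Taking the union of these: int(A) = {ι}.
cl(A) = ⋂ {C closed : A ⊆ C}. Closed sets containing A: {ι, λ}, {θ, ι, λ}, {θ, ι, κ, λ}.
Intersecting these: cl(A) = {ι, λ}.
∂A = cl(A) ∖ int(A) = {ι, λ} ∖ {ι} = {λ}.


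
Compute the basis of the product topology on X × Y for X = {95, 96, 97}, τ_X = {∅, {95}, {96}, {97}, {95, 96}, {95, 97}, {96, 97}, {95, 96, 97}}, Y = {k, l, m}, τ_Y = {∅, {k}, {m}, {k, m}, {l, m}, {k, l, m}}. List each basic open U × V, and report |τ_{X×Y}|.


Basis B = {∅ × ∅, {95} × {k}, {95} × {m}, {96} × {k}, {96} × {m}, {97} × {k}, {97} × {m}, {95} × {k, m}, {95, 96} × {k}, {95, 97} × {k}, {95} × {l, m}, {95, 96} × {m}, {95, 97} × {m}, {96} × {k, m}, {96, 97} × {k}, {96} × {l, m}, {96, 97} × {m}, {97} × {k, m}, {97} × {l, m}, {95} × {k, l, m}, {95, 96, 97} × {k}, {95, 96, 97} × {m}, {96} × {k, l, m}, {97} × {k, l, m}, {95, 96} × {k, m}, {95, 97} × {k, m}, {95, 96} × {l, m}, {95, 97} × {l, m}, {96, 97} × {k, m}, {96, 97} × {l, m}, {95, 96} × {k, l, m}, {95, 97} × {k, l, m}, {95, 96, 97} × {k, m}, {95, 96, 97} × {l, m}, {96, 97} × {k, l, m}, {95, 96, 97} × {k, l, m}}; |τ_{X×Y}| = 216.

Enumerate products U × V with U ∈ τ_X, V ∈ τ_Y (deduplicated):
  ∅ × ∅ = {} (∅)
  {95} × {k} = {(95,k)}
  {95} × {m} = {(95,m)}
  {96} × {k} = {(96,k)}
  {96} × {m} = {(96,m)}
  {97} × {k} = {(97,k)}
  {97} × {m} = {(97,m)}
  {95} × {k, m} = {(95,k), (95,m)}
  {95, 96} × {k} = {(95,k), (96,k)}
  {95, 97} × {k} = {(95,k), (97,k)}
  {95} × {l, m} = {(95,l), (95,m)}
  {95, 96} × {m} = {(95,m), (96,m)}
  {95, 97} × {m} = {(95,m), (97,m)}
  {96} × {k, m} = {(96,k), (96,m)}
  {96, 97} × {k} = {(96,k), (97,k)}
  {96} × {l, m} = {(96,l), (96,m)}
  {96, 97} × {m} = {(96,m), (97,m)}
  {97} × {k, m} = {(97,k), (97,m)}
  {97} × {l, m} = {(97,l), (97,m)}
  {95} × {k, l, m} = {(95,k), (95,l), (95,m)}
  {95, 96, 97} × {k} = {(95,k), (96,k), (97,k)}
  {95, 96, 97} × {m} = {(95,m), (96,m), (97,m)}
  {96} × {k, l, m} = {(96,k), (96,l), (96,m)}
  {97} × {k, l, m} = {(97,k), (97,l), (97,m)}
  {95, 96} × {k, m} = {(95,k), (95,m), (96,k), (96,m)}
  {95, 97} × {k, m} = {(95,k), (95,m), (97,k), (97,m)}
  {95, 96} × {l, m} = {(95,l), (95,m), (96,l), (96,m)}
  {95, 97} × {l, m} = {(95,l), (95,m), (97,l), (97,m)}
  {96, 97} × {k, m} = {(96,k), (96,m), (97,k), (97,m)}
  {96, 97} × {l, m} = {(96,l), (96,m), (97,l), (97,m)}
  {95, 96} × {k, l, m} = {(95,k), (95,l), (95,m), (96,k), (96,l), (96,m)}
  {95, 97} × {k, l, m} = {(95,k), (95,l), (95,m), (97,k), (97,l), (97,m)}
  {95, 96, 97} × {k, m} = {(95,k), (95,m), (96,k), (96,m), (97,k), (97,m)}
  {95, 96, 97} × {l, m} = {(95,l), (95,m), (96,l), (96,m), (97,l), (97,m)}
  {96, 97} × {k, l, m} = {(96,k), (96,l), (96,m), (97,k), (97,l), (97,m)}
  {95, 96, 97} × {k, l, m} = {(95,k), (95,l), (95,m), (96,k), (96,l), (96,m), (97,k), (97,l), (97,m)}
These 36 distinct sets form the basis B.
Close under arbitrary unions to get τ_{X×Y}; counting gives |τ_{X×Y}| = 216.


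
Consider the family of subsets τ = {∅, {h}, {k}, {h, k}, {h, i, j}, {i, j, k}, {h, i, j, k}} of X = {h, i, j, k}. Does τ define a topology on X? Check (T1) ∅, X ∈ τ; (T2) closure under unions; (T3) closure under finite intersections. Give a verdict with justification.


τ is NOT a topology on X.

Axiom (T1): ∅ ∈ τ? Yes; X ∈ τ? Yes.
Axiom (T2/T3): check pairwise unions and intersections of members of τ.
Counterexample for (T3): {h, i, j} ∩ {i, j, k} = {i, j} ∉ τ. Therefore τ is NOT a topology.


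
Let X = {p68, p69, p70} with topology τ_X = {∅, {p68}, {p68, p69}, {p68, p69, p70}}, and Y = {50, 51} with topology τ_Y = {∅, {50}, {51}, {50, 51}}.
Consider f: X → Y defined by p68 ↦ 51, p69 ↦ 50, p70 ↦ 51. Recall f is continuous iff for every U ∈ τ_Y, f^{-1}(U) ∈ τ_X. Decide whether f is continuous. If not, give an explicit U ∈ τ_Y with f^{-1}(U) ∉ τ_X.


f is NOT continuous.

Compute f^{-1}(U) for each U ∈ τ_Y:
  U = ∅: f^{-1}(U) = ∅ ∈ τ_X ✓.
  U = {50}: f^{-1}(U) = {p69} ∉ τ_X ✗.
  U = {51}: f^{-1}(U) = {p68, p70} ∉ τ_X ✗.
  U = {50, 51}: f^{-1}(U) = {p68, p69, p70} ∈ τ_X ✓.
Found U = {50} with f^{-1}(U) = {p69} not in τ_X. Therefore f is NOT continuous.


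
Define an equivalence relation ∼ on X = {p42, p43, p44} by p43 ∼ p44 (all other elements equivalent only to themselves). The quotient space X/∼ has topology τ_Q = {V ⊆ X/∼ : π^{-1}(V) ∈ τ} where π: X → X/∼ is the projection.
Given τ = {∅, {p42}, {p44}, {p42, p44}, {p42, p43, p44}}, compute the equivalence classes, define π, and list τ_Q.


X/∼ = {[p42], [p43=p44]}; |τ_Q| = 3.

Equivalence classes: [p42], [p43=p44].
Quotient map π: X → X/∼ sends p42 ↦ [p42], p43 ↦ [p43=p44], p44 ↦ [p43=p44].
For each subset V ⊆ X/∼, compute π^{-1}(V) ⊆ X and check whether π^{-1}(V) ∈ τ. V is open in τ_Q iff π^{-1}(V) ∈ τ.
  V = {}: π^{-1}(V) = ∅ ∈ τ ✓.
  V = {[p42]}: π^{-1}(V) = {p42} ∈ τ ✓.
  V = {[p43=p44]}: π^{-1}(V) = {p43, p44} ∉ τ ✗.
  V = {[p42], [p43=p44]}: π^{-1}(V) = {p42, p43, p44} ∈ τ ✓.
Open sets in the quotient: τ_Q = {{}, {[p42]}, {[p42], [p43=p44]}} (3 elements).


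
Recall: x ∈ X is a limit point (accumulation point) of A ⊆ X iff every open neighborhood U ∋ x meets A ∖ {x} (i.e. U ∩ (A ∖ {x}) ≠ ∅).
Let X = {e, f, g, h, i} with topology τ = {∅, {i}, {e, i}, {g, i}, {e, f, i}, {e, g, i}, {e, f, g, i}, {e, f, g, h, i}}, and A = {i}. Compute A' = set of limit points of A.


A' = {e, f, g, h}

For each x ∈ X, list the open sets U ∈ τ with x ∈ U, then check whether U ∩ (A ∖ {x}) ≠ ∅ for every such U.
  x = e: opens ∋ x are {e, i}, {e, f, i}, {e, g, i}, {e, f, g, i}, {e, f, g, h, i}; each meets A ∖ {e}, so x IS a limit point.
  x = f: opens ∋ x are {e, f, i}, {e, f, g, i}, {e, f, g, h, i}; each meets A ∖ {f}, so x IS a limit point.
  x = g: opens ∋ x are {g, i}, {e, g, i}, {e, f, g, i}, {e, f, g, h, i}; each meets A ∖ {g}, so x IS a limit point.
  x = h: opens ∋ x are {e, f, g, h, i}; each meets A ∖ {h}, so x IS a limit point.
  x = i: open {i} ∋ x has {i} ∩ (A ∖ {i}) = ∅, so x is NOT a limit point.
Collecting: A' = {e, f, g, h}.


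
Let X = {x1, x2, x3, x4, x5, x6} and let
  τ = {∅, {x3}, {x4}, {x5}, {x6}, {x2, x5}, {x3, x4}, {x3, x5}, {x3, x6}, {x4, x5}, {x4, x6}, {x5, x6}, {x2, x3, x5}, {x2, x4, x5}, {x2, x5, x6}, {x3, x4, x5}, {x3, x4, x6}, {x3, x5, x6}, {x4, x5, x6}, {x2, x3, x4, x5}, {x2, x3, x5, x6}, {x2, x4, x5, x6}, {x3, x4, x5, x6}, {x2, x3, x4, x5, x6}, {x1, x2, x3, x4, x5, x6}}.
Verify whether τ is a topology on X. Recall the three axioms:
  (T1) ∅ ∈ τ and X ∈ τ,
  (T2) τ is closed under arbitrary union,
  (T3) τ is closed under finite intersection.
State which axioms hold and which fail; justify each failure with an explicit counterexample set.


τ IS a topology on X.

Axiom (T1): ∅ ∈ τ? Yes; X ∈ τ? Yes.
Axiom (T2/T3): check pairwise unions and intersections of members of τ.
All pairwise intersections and unions checked — each lies in τ. Therefore τ satisfies (T1), (T2), (T3): it IS a topology on X.


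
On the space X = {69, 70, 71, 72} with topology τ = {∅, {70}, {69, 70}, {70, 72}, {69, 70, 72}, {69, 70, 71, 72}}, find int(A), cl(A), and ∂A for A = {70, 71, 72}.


int(A) = {70, 72}, cl(A) = {69, 70, 71, 72}, ∂A = {69, 71}.

Closed sets in (X, τ) are complements of opens:
  closed(X, τ) = {∅, {71}, {69, 71}, {71, 72}, {69, 71, 72}, {69, 70, 71, 72}}.
int(A) = ⋃ {U ∈ τ : U ⊆ A}. Opens contained in A: ∅, {70}, {70, 72}.
Taking the union of these: int(A) = {70, 72}.
cl(A) = ⋂ {C closed : A ⊆ C}. Closed sets containing A: {69, 70, 71, 72}.
Intersecting these: cl(A) = {69, 70, 71, 72}.
∂A = cl(A) ∖ int(A) = {69, 70, 71, 72} ∖ {70, 72} = {69, 71}.


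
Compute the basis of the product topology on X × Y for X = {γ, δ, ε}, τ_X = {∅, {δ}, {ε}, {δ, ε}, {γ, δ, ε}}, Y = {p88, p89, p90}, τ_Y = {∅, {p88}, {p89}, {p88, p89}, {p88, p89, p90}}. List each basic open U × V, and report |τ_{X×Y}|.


Basis B = {∅ × ∅, {δ} × {p88}, {δ} × {p89}, {ε} × {p88}, {ε} × {p89}, {δ} × {p88, p89}, {δ, ε} × {p88}, {δ, ε} × {p89}, {ε} × {p88, p89}, {γ, δ, ε} × {p88}, {γ, δ, ε} × {p89}, {δ} × {p88, p89, p90}, {ε} × {p88, p89, p90}, {δ, ε} × {p88, p89}, {γ, δ, ε} × {p88, p89}, {δ, ε} × {p88, p89, p90}, {γ, δ, ε} × {p88, p89, p90}}; |τ_{X×Y}| = 48.

Enumerate products U × V with U ∈ τ_X, V ∈ τ_Y (deduplicated):
  ∅ × ∅ = {} (∅)
  {δ} × {p88} = {(δ,p88)}
  {δ} × {p89} = {(δ,p89)}
  {ε} × {p88} = {(ε,p88)}
  {ε} × {p89} = {(ε,p89)}
  {δ} × {p88, p89} = {(δ,p88), (δ,p89)}
  {δ, ε} × {p88} = {(δ,p88), (ε,p88)}
  {δ, ε} × {p89} = {(δ,p89), (ε,p89)}
  {ε} × {p88, p89} = {(ε,p88), (ε,p89)}
  {γ, δ, ε} × {p88} = {(γ,p88), (δ,p88), (ε,p88)}
  {γ, δ, ε} × {p89} = {(γ,p89), (δ,p89), (ε,p89)}
  {δ} × {p88, p89, p90} = {(δ,p88), (δ,p89), (δ,p90)}
  {ε} × {p88, p89, p90} = {(ε,p88), (ε,p89), (ε,p90)}
  {δ, ε} × {p88, p89} = {(δ,p88), (δ,p89), (ε,p88), (ε,p89)}
  {γ, δ, ε} × {p88, p89} = {(γ,p88), (γ,p89), (δ,p88), (δ,p89), (ε,p88), (ε,p89)}
  {δ, ε} × {p88, p89, p90} = {(δ,p88), (δ,p89), (δ,p90), (ε,p88), (ε,p89), (ε,p90)}
  {γ, δ, ε} × {p88, p89, p90} = {(γ,p88), (γ,p89), (γ,p90), (δ,p88), (δ,p89), (δ,p90), (ε,p88), (ε,p89), (ε,p90)}
These 17 distinct sets form the basis B.
Close under arbitrary unions to get τ_{X×Y}; counting gives |τ_{X×Y}| = 48.


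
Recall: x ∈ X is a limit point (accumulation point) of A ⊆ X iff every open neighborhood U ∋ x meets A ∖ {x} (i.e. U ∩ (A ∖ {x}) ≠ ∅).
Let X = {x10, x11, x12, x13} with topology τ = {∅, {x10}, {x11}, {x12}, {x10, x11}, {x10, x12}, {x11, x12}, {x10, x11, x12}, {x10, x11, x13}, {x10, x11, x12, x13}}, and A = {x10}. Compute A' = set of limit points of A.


A' = {x13}

For each x ∈ X, list the open sets U ∈ τ with x ∈ U, then check whether U ∩ (A ∖ {x}) ≠ ∅ for every such U.
  x = x10: open {x10} ∋ x has {x10} ∩ (A ∖ {x10}) = ∅, so x is NOT a limit point.
  x = x11: open {x11} ∋ x has {x11} ∩ (A ∖ {x11}) = ∅, so x is NOT a limit point.
  x = x12: open {x12} ∋ x has {x12} ∩ (A ∖ {x12}) = ∅, so x is NOT a limit point.
  x = x13: opens ∋ x are {x10, x11, x13}, {x10, x11, x12, x13}; each meets A ∖ {x13}, so x IS a limit point.
Collecting: A' = {x13}.


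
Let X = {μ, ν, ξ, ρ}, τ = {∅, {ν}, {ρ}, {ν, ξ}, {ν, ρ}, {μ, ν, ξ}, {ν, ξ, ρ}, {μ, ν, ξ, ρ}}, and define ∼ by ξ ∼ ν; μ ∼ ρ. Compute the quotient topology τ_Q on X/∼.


X/∼ = {[μ=ρ], [ν=ξ]}; |τ_Q| = 3.

Equivalence classes: [μ=ρ], [ν=ξ].
Quotient map π: X → X/∼ sends μ ↦ [μ=ρ], ν ↦ [ν=ξ], ξ ↦ [ν=ξ], ρ ↦ [μ=ρ].
For each subset V ⊆ X/∼, compute π^{-1}(V) ⊆ X and check whether π^{-1}(V) ∈ τ. V is open in τ_Q iff π^{-1}(V) ∈ τ.
  V = {}: π^{-1}(V) = ∅ ∈ τ ✓.
  V = {[μ=ρ]}: π^{-1}(V) = {μ, ρ} ∉ τ ✗.
  V = {[ν=ξ]}: π^{-1}(V) = {ν, ξ} ∈ τ ✓.
  V = {[μ=ρ], [ν=ξ]}: π^{-1}(V) = {μ, ν, ξ, ρ} ∈ τ ✓.
Open sets in the quotient: τ_Q = {{}, {[ν=ξ]}, {[μ=ρ], [ν=ξ]}} (3 elements).
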